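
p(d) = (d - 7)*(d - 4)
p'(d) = 2*d - 11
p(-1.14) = 41.84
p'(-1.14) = -13.28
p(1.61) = 12.88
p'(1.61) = -7.78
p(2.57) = 6.33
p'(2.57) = -5.86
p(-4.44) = 96.55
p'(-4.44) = -19.88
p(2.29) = 8.05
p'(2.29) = -6.42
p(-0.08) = 28.89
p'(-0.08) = -11.16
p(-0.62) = 35.20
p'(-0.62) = -12.24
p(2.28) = 8.12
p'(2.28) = -6.44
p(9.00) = 10.00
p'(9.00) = 7.00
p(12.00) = 40.00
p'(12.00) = 13.00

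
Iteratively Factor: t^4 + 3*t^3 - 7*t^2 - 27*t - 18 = (t + 2)*(t^3 + t^2 - 9*t - 9) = (t - 3)*(t + 2)*(t^2 + 4*t + 3) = (t - 3)*(t + 1)*(t + 2)*(t + 3)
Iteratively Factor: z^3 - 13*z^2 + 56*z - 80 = (z - 4)*(z^2 - 9*z + 20) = (z - 4)^2*(z - 5)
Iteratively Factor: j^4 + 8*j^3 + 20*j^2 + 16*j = (j + 2)*(j^3 + 6*j^2 + 8*j) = (j + 2)^2*(j^2 + 4*j) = (j + 2)^2*(j + 4)*(j)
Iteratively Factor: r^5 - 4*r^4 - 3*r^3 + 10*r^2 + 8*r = (r + 1)*(r^4 - 5*r^3 + 2*r^2 + 8*r) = r*(r + 1)*(r^3 - 5*r^2 + 2*r + 8) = r*(r + 1)^2*(r^2 - 6*r + 8) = r*(r - 2)*(r + 1)^2*(r - 4)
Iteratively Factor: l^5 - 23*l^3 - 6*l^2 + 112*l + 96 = (l - 4)*(l^4 + 4*l^3 - 7*l^2 - 34*l - 24) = (l - 4)*(l + 4)*(l^3 - 7*l - 6) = (l - 4)*(l - 3)*(l + 4)*(l^2 + 3*l + 2) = (l - 4)*(l - 3)*(l + 2)*(l + 4)*(l + 1)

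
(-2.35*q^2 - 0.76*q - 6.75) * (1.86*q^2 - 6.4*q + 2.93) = -4.371*q^4 + 13.6264*q^3 - 14.5765*q^2 + 40.9732*q - 19.7775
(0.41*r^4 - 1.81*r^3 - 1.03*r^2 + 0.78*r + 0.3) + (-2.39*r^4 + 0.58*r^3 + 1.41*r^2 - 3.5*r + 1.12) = -1.98*r^4 - 1.23*r^3 + 0.38*r^2 - 2.72*r + 1.42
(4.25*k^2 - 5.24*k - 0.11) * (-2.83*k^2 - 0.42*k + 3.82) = -12.0275*k^4 + 13.0442*k^3 + 18.7471*k^2 - 19.9706*k - 0.4202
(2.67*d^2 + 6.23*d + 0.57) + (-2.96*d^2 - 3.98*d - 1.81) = -0.29*d^2 + 2.25*d - 1.24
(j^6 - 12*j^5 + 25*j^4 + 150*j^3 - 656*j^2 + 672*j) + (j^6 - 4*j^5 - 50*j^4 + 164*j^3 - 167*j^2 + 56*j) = 2*j^6 - 16*j^5 - 25*j^4 + 314*j^3 - 823*j^2 + 728*j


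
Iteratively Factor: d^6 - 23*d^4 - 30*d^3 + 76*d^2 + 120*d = (d + 3)*(d^5 - 3*d^4 - 14*d^3 + 12*d^2 + 40*d) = d*(d + 3)*(d^4 - 3*d^3 - 14*d^2 + 12*d + 40) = d*(d + 2)*(d + 3)*(d^3 - 5*d^2 - 4*d + 20) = d*(d - 5)*(d + 2)*(d + 3)*(d^2 - 4) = d*(d - 5)*(d + 2)^2*(d + 3)*(d - 2)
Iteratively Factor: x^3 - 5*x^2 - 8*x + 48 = (x + 3)*(x^2 - 8*x + 16) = (x - 4)*(x + 3)*(x - 4)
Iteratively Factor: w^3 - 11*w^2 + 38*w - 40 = (w - 4)*(w^2 - 7*w + 10) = (w - 4)*(w - 2)*(w - 5)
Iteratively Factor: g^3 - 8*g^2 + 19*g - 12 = (g - 4)*(g^2 - 4*g + 3) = (g - 4)*(g - 3)*(g - 1)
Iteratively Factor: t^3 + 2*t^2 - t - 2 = (t - 1)*(t^2 + 3*t + 2) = (t - 1)*(t + 2)*(t + 1)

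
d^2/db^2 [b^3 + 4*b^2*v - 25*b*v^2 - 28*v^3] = 6*b + 8*v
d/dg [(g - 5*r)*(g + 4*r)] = 2*g - r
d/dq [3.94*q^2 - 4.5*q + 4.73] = 7.88*q - 4.5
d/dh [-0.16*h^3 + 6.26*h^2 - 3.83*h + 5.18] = -0.48*h^2 + 12.52*h - 3.83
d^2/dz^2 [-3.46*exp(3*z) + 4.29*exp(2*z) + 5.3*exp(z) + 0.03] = (-31.14*exp(2*z) + 17.16*exp(z) + 5.3)*exp(z)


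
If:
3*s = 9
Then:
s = 3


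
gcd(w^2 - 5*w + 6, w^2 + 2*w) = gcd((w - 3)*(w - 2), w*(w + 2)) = 1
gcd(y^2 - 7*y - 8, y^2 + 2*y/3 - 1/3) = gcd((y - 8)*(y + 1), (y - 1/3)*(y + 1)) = y + 1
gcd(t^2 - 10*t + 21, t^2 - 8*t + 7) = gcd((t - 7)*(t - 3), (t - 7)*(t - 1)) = t - 7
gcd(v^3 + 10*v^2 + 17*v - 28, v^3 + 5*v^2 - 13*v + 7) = v^2 + 6*v - 7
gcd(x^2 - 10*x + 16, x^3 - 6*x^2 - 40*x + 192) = x - 8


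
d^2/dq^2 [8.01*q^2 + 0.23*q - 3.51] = 16.0200000000000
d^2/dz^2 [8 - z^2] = -2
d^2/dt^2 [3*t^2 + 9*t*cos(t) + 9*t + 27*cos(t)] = -9*t*cos(t) - 18*sin(t) - 27*cos(t) + 6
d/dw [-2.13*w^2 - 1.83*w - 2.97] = -4.26*w - 1.83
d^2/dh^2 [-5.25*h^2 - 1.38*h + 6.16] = -10.5000000000000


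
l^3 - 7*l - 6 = (l - 3)*(l + 1)*(l + 2)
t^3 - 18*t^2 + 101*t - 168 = (t - 8)*(t - 7)*(t - 3)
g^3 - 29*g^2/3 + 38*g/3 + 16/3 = (g - 8)*(g - 2)*(g + 1/3)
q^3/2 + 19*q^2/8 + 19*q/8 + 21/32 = (q/2 + 1/4)*(q + 3/4)*(q + 7/2)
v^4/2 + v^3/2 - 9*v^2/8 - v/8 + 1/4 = (v/2 + 1)*(v - 1)*(v - 1/2)*(v + 1/2)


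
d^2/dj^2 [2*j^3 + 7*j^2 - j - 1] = 12*j + 14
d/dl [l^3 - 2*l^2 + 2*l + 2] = 3*l^2 - 4*l + 2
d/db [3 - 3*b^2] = -6*b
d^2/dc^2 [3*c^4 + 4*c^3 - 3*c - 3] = 12*c*(3*c + 2)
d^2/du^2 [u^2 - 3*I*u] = 2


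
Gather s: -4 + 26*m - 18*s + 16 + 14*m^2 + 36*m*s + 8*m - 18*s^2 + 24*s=14*m^2 + 34*m - 18*s^2 + s*(36*m + 6) + 12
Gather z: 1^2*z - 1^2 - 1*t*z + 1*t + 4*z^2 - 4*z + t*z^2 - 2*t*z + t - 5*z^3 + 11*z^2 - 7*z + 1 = 2*t - 5*z^3 + z^2*(t + 15) + z*(-3*t - 10)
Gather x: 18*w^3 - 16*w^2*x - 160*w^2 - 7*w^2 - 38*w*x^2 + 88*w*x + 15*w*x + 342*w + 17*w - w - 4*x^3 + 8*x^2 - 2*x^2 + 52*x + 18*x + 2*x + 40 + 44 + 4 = 18*w^3 - 167*w^2 + 358*w - 4*x^3 + x^2*(6 - 38*w) + x*(-16*w^2 + 103*w + 72) + 88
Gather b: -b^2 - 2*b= -b^2 - 2*b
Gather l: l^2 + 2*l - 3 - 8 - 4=l^2 + 2*l - 15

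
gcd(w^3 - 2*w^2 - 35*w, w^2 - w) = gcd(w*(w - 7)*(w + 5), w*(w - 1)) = w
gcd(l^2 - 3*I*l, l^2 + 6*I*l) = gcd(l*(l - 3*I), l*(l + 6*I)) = l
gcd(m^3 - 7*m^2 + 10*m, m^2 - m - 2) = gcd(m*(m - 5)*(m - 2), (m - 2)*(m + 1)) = m - 2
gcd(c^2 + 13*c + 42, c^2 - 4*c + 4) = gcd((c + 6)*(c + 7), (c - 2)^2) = 1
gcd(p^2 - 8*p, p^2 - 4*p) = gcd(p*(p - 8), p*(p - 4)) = p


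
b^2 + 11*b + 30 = (b + 5)*(b + 6)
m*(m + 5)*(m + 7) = m^3 + 12*m^2 + 35*m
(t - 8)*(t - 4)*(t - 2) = t^3 - 14*t^2 + 56*t - 64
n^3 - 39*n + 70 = (n - 5)*(n - 2)*(n + 7)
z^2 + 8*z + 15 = (z + 3)*(z + 5)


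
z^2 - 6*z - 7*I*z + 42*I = (z - 6)*(z - 7*I)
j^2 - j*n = j*(j - n)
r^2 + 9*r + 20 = (r + 4)*(r + 5)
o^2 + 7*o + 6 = (o + 1)*(o + 6)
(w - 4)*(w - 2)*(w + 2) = w^3 - 4*w^2 - 4*w + 16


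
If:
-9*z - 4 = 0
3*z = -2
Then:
No Solution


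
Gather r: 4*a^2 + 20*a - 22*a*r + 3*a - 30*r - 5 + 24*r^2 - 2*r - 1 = 4*a^2 + 23*a + 24*r^2 + r*(-22*a - 32) - 6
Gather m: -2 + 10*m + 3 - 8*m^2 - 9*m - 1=-8*m^2 + m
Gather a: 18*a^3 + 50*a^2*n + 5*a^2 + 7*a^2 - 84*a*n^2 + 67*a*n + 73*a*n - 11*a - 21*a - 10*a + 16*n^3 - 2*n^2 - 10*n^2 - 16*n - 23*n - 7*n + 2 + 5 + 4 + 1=18*a^3 + a^2*(50*n + 12) + a*(-84*n^2 + 140*n - 42) + 16*n^3 - 12*n^2 - 46*n + 12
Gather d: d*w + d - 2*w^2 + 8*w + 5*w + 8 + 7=d*(w + 1) - 2*w^2 + 13*w + 15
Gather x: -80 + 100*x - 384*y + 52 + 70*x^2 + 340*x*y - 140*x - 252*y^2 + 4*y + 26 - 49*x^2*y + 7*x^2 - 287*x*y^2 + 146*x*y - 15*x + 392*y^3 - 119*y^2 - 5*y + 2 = x^2*(77 - 49*y) + x*(-287*y^2 + 486*y - 55) + 392*y^3 - 371*y^2 - 385*y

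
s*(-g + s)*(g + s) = -g^2*s + s^3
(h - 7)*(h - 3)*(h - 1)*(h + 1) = h^4 - 10*h^3 + 20*h^2 + 10*h - 21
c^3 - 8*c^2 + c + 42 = (c - 7)*(c - 3)*(c + 2)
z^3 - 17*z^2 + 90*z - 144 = (z - 8)*(z - 6)*(z - 3)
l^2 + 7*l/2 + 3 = (l + 3/2)*(l + 2)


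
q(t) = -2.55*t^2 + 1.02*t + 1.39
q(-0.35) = 0.72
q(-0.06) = 1.32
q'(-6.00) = 31.62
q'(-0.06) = 1.33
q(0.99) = -0.10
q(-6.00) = -96.53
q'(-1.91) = 10.76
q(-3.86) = -40.54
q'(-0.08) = 1.43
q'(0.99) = -4.03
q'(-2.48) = 13.67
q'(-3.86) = 20.71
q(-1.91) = -9.86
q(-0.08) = 1.29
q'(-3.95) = 21.16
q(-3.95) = -42.43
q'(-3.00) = 16.32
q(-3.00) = -24.62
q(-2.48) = -16.82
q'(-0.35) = 2.80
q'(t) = 1.02 - 5.1*t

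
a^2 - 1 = (a - 1)*(a + 1)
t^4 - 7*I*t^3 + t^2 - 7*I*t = t*(t - 7*I)*(t - I)*(t + I)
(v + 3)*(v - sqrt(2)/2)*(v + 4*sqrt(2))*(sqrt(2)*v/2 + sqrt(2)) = sqrt(2)*v^4/2 + 7*v^3/2 + 5*sqrt(2)*v^3/2 + sqrt(2)*v^2 + 35*v^2/2 - 10*sqrt(2)*v + 21*v - 12*sqrt(2)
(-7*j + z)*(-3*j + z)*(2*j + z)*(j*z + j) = 42*j^4*z + 42*j^4 + j^3*z^2 + j^3*z - 8*j^2*z^3 - 8*j^2*z^2 + j*z^4 + j*z^3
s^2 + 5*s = s*(s + 5)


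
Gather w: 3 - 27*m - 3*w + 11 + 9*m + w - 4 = -18*m - 2*w + 10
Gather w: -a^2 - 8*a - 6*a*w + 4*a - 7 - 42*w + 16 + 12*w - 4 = -a^2 - 4*a + w*(-6*a - 30) + 5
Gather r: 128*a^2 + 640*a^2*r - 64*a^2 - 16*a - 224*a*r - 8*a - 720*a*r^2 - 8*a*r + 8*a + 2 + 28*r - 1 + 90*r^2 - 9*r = 64*a^2 - 16*a + r^2*(90 - 720*a) + r*(640*a^2 - 232*a + 19) + 1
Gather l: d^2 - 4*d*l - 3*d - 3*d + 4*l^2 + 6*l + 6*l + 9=d^2 - 6*d + 4*l^2 + l*(12 - 4*d) + 9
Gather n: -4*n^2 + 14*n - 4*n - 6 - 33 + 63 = -4*n^2 + 10*n + 24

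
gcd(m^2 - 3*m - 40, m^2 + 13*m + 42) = 1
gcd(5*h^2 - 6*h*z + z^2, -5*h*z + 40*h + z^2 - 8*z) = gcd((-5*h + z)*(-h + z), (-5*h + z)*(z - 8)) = -5*h + z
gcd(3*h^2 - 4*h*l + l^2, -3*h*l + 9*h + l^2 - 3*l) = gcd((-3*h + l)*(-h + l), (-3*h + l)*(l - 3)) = 3*h - l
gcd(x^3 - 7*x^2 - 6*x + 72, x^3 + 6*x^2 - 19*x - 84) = x^2 - x - 12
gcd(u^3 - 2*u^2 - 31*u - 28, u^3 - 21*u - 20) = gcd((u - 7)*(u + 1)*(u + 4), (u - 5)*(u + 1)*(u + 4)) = u^2 + 5*u + 4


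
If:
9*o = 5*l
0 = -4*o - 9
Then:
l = -81/20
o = -9/4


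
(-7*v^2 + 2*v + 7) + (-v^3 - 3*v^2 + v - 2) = -v^3 - 10*v^2 + 3*v + 5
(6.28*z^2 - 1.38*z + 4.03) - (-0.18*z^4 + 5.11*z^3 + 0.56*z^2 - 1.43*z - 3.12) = 0.18*z^4 - 5.11*z^3 + 5.72*z^2 + 0.05*z + 7.15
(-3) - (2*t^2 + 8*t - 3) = -2*t^2 - 8*t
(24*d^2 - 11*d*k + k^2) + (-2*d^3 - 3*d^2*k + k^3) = -2*d^3 - 3*d^2*k + 24*d^2 - 11*d*k + k^3 + k^2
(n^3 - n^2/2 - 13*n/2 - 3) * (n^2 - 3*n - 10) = n^5 - 7*n^4/2 - 15*n^3 + 43*n^2/2 + 74*n + 30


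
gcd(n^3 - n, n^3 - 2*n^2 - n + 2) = n^2 - 1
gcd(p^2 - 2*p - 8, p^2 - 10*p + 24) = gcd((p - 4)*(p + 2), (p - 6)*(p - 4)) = p - 4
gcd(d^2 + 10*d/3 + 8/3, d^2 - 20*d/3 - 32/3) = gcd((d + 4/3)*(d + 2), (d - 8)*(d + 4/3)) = d + 4/3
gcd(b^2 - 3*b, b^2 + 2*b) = b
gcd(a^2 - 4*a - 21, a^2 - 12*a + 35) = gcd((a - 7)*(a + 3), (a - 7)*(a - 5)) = a - 7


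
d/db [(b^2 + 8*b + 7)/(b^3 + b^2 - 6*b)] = (-b^4 - 16*b^3 - 35*b^2 - 14*b + 42)/(b^2*(b^4 + 2*b^3 - 11*b^2 - 12*b + 36))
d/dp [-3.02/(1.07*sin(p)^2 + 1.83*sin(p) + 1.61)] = (6.4628*sin(p) + 5.5266)*cos(p)/(1.07*sin(p)^2 + 1.83*sin(p) + 1.61)^2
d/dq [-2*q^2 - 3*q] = -4*q - 3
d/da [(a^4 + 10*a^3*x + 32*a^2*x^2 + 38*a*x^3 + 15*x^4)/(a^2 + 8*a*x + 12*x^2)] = 2*(a^5 + 17*a^4*x + 104*a^3*x^2 + 289*a^2*x^3 + 369*a*x^4 + 168*x^5)/(a^4 + 16*a^3*x + 88*a^2*x^2 + 192*a*x^3 + 144*x^4)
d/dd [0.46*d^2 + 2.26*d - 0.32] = 0.92*d + 2.26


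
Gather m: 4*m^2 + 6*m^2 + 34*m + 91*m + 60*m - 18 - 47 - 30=10*m^2 + 185*m - 95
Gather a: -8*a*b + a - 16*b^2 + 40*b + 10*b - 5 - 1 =a*(1 - 8*b) - 16*b^2 + 50*b - 6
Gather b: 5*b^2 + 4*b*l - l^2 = 5*b^2 + 4*b*l - l^2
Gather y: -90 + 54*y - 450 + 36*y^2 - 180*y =36*y^2 - 126*y - 540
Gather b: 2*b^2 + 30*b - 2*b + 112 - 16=2*b^2 + 28*b + 96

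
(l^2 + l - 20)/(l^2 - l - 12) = (l + 5)/(l + 3)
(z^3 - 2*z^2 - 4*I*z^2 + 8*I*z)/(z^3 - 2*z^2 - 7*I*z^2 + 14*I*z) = (z - 4*I)/(z - 7*I)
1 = 1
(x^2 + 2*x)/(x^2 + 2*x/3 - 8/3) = 3*x/(3*x - 4)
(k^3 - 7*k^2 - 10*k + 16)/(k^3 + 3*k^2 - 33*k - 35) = (k^3 - 7*k^2 - 10*k + 16)/(k^3 + 3*k^2 - 33*k - 35)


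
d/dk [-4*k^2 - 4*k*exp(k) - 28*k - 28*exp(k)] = -4*k*exp(k) - 8*k - 32*exp(k) - 28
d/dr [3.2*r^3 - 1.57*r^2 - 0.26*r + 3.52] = 9.6*r^2 - 3.14*r - 0.26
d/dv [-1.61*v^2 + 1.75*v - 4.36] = 1.75 - 3.22*v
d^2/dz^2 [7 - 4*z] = 0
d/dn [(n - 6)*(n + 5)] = 2*n - 1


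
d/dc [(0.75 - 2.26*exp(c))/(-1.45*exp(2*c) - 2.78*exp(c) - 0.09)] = (-3.277*exp(2*c) + 2.175*exp(c) + 2.2884)*exp(c)/(2.1025*exp(4*c) + 8.062*exp(3*c) + 7.9894*exp(2*c) + 0.5004*exp(c) + 0.0081)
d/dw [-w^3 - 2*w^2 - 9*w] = -3*w^2 - 4*w - 9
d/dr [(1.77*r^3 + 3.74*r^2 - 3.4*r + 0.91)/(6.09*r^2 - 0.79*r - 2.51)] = (10.7793*r^4 - 2.79660000000001*r^3 + 4.4233*r^2 - 29.8586*r + 9.2529)/(37.0881*r^4 - 9.6222*r^3 - 29.9477*r^2 + 3.9658*r + 6.3001)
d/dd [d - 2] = 1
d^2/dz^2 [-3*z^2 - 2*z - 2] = -6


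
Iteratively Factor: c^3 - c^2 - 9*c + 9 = (c + 3)*(c^2 - 4*c + 3) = (c - 1)*(c + 3)*(c - 3)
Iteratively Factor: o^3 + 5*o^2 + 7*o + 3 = (o + 3)*(o^2 + 2*o + 1) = (o + 1)*(o + 3)*(o + 1)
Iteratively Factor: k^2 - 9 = (k - 3)*(k + 3)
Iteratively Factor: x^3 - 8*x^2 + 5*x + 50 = (x - 5)*(x^2 - 3*x - 10) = (x - 5)^2*(x + 2)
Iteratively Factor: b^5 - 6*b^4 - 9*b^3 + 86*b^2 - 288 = (b - 4)*(b^4 - 2*b^3 - 17*b^2 + 18*b + 72) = (b - 4)*(b + 3)*(b^3 - 5*b^2 - 2*b + 24) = (b - 4)*(b - 3)*(b + 3)*(b^2 - 2*b - 8) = (b - 4)^2*(b - 3)*(b + 3)*(b + 2)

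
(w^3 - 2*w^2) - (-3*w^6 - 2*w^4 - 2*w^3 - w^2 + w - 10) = 3*w^6 + 2*w^4 + 3*w^3 - w^2 - w + 10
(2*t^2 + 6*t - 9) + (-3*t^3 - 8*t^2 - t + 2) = -3*t^3 - 6*t^2 + 5*t - 7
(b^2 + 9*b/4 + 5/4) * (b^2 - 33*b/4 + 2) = b^4 - 6*b^3 - 245*b^2/16 - 93*b/16 + 5/2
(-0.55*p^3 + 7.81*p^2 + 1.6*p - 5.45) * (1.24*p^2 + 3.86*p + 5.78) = -0.682*p^5 + 7.5614*p^4 + 28.9516*p^3 + 44.5598*p^2 - 11.789*p - 31.501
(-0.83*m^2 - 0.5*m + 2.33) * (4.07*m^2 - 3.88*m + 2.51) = -3.3781*m^4 + 1.1854*m^3 + 9.3398*m^2 - 10.2954*m + 5.8483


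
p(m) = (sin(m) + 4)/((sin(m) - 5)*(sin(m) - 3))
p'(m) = cos(m)/((sin(m) - 5)*(sin(m) - 3)) - (sin(m) + 4)*cos(m)/((sin(m) - 5)*(sin(m) - 3)^2) - (sin(m) + 4)*cos(m)/((sin(m) - 5)^2*(sin(m) - 3)) = (-8*sin(m) + cos(m)^2 + 46)*cos(m)/((sin(m) - 5)^2*(sin(m) - 3)^2)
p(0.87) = 0.50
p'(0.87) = 0.29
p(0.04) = 0.28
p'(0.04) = 0.22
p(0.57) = 0.41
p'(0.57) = 0.30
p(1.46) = 0.62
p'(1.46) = 0.07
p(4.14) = 0.14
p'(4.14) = -0.06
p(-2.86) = 0.22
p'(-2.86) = -0.16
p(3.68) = 0.18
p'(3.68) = -0.12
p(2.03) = 0.57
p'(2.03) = -0.23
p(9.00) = 0.37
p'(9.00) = -0.28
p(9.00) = 0.37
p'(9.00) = -0.28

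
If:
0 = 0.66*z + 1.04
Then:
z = -1.58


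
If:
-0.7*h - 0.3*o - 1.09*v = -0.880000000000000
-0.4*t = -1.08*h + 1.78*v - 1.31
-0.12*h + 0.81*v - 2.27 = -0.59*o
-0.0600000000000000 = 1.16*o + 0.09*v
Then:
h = -2.67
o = -0.25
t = -15.46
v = 2.59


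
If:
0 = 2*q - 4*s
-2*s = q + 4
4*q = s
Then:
No Solution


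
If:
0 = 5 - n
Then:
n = 5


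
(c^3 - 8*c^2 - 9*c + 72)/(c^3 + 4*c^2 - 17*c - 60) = (c^2 - 11*c + 24)/(c^2 + c - 20)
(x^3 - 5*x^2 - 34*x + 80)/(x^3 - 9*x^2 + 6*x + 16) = (x + 5)/(x + 1)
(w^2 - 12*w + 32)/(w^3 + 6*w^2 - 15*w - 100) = (w - 8)/(w^2 + 10*w + 25)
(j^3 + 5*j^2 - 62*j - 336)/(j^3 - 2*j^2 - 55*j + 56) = (j + 6)/(j - 1)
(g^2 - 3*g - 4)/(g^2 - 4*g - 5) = (g - 4)/(g - 5)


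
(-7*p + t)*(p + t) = -7*p^2 - 6*p*t + t^2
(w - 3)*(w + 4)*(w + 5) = w^3 + 6*w^2 - 7*w - 60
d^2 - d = d*(d - 1)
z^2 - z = z*(z - 1)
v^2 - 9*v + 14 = (v - 7)*(v - 2)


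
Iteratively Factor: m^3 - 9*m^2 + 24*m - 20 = (m - 2)*(m^2 - 7*m + 10) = (m - 2)^2*(m - 5)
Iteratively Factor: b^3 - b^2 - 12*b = (b + 3)*(b^2 - 4*b) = b*(b + 3)*(b - 4)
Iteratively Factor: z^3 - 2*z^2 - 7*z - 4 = (z + 1)*(z^2 - 3*z - 4) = (z + 1)^2*(z - 4)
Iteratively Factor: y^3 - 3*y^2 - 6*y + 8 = (y + 2)*(y^2 - 5*y + 4) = (y - 1)*(y + 2)*(y - 4)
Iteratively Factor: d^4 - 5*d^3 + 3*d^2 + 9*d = (d + 1)*(d^3 - 6*d^2 + 9*d) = d*(d + 1)*(d^2 - 6*d + 9) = d*(d - 3)*(d + 1)*(d - 3)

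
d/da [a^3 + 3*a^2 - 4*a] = 3*a^2 + 6*a - 4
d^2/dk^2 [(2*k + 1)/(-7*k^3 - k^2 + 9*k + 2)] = 2*(-(2*k + 1)*(21*k^2 + 2*k - 9)^2 + (42*k^2 + 4*k + (2*k + 1)*(21*k + 1) - 18)*(7*k^3 + k^2 - 9*k - 2))/(7*k^3 + k^2 - 9*k - 2)^3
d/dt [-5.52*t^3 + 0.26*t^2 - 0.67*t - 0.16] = -16.56*t^2 + 0.52*t - 0.67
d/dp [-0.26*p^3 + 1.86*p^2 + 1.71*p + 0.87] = -0.78*p^2 + 3.72*p + 1.71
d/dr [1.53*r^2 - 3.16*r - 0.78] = 3.06*r - 3.16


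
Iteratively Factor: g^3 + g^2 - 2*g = (g)*(g^2 + g - 2) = g*(g + 2)*(g - 1)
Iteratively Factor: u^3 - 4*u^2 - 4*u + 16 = (u - 2)*(u^2 - 2*u - 8) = (u - 2)*(u + 2)*(u - 4)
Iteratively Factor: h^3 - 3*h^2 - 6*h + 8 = (h + 2)*(h^2 - 5*h + 4) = (h - 1)*(h + 2)*(h - 4)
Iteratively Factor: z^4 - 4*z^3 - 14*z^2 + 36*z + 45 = (z - 3)*(z^3 - z^2 - 17*z - 15) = (z - 3)*(z + 1)*(z^2 - 2*z - 15) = (z - 3)*(z + 1)*(z + 3)*(z - 5)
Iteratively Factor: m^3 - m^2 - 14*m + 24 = (m + 4)*(m^2 - 5*m + 6) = (m - 3)*(m + 4)*(m - 2)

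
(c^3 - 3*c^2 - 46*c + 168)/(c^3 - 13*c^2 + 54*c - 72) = (c + 7)/(c - 3)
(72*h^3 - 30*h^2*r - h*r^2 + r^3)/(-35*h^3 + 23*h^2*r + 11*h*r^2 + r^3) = (72*h^3 - 30*h^2*r - h*r^2 + r^3)/(-35*h^3 + 23*h^2*r + 11*h*r^2 + r^3)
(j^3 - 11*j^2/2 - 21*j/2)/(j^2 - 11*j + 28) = j*(2*j + 3)/(2*(j - 4))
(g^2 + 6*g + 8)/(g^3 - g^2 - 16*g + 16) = (g + 2)/(g^2 - 5*g + 4)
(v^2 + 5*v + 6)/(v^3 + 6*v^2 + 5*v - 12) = (v + 2)/(v^2 + 3*v - 4)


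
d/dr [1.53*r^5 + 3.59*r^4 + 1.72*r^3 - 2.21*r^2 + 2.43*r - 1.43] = 7.65*r^4 + 14.36*r^3 + 5.16*r^2 - 4.42*r + 2.43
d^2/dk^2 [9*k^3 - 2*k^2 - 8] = 54*k - 4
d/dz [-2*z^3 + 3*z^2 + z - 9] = -6*z^2 + 6*z + 1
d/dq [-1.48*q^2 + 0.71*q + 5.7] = 0.71 - 2.96*q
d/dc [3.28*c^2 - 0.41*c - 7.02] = 6.56*c - 0.41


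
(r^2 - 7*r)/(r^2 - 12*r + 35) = r/(r - 5)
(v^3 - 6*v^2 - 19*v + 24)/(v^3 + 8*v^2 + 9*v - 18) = (v - 8)/(v + 6)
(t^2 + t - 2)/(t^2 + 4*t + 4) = (t - 1)/(t + 2)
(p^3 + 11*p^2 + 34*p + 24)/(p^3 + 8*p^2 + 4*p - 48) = (p + 1)/(p - 2)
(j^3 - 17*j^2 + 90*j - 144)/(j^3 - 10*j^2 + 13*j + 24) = (j - 6)/(j + 1)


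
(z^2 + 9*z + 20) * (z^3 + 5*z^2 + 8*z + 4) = z^5 + 14*z^4 + 73*z^3 + 176*z^2 + 196*z + 80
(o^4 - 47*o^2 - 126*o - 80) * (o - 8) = o^5 - 8*o^4 - 47*o^3 + 250*o^2 + 928*o + 640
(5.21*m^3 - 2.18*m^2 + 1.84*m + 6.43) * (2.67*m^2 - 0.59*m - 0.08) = 13.9107*m^5 - 8.8945*m^4 + 5.7822*m^3 + 16.2569*m^2 - 3.9409*m - 0.5144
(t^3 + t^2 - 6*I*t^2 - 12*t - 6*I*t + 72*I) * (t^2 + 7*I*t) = t^5 + t^4 + I*t^4 + 30*t^3 + I*t^3 + 42*t^2 - 12*I*t^2 - 504*t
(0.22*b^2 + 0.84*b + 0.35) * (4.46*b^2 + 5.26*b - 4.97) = 0.9812*b^4 + 4.9036*b^3 + 4.886*b^2 - 2.3338*b - 1.7395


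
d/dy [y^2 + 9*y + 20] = 2*y + 9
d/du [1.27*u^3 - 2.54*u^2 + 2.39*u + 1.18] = 3.81*u^2 - 5.08*u + 2.39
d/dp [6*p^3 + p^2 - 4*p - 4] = 18*p^2 + 2*p - 4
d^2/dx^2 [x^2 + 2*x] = 2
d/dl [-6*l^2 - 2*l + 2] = -12*l - 2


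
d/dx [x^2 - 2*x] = 2*x - 2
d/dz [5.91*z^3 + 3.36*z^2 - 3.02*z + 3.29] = 17.73*z^2 + 6.72*z - 3.02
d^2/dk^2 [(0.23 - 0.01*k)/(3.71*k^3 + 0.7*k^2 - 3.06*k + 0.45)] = (-0.825846*k^5 + 37.833096*k^4 + 9.320108*k^3 - 14.790048*k^2 - 5.24097*k + 4.134816)/(51.064811*k^9 + 28.90461*k^8 - 120.900738*k^7 - 28.756385*k^6 + 106.730568*k^5 - 10.32696*k^4 - 32.182191*k^3 + 13.06611*k^2 - 1.85895*k + 0.091125)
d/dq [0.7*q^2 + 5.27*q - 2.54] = 1.4*q + 5.27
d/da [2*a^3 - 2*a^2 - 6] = 2*a*(3*a - 2)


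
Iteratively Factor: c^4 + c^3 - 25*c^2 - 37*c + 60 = (c - 1)*(c^3 + 2*c^2 - 23*c - 60) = (c - 1)*(c + 4)*(c^2 - 2*c - 15) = (c - 5)*(c - 1)*(c + 4)*(c + 3)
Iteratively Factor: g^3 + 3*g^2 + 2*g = (g + 2)*(g^2 + g) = (g + 1)*(g + 2)*(g)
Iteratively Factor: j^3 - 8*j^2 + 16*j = (j)*(j^2 - 8*j + 16) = j*(j - 4)*(j - 4)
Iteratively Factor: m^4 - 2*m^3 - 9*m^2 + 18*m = (m - 3)*(m^3 + m^2 - 6*m) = (m - 3)*(m - 2)*(m^2 + 3*m) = (m - 3)*(m - 2)*(m + 3)*(m)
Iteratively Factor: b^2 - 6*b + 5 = (b - 1)*(b - 5)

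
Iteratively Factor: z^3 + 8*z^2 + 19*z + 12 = (z + 3)*(z^2 + 5*z + 4) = (z + 1)*(z + 3)*(z + 4)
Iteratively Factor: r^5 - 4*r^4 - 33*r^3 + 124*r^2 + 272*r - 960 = (r + 4)*(r^4 - 8*r^3 - r^2 + 128*r - 240) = (r - 3)*(r + 4)*(r^3 - 5*r^2 - 16*r + 80) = (r - 3)*(r + 4)^2*(r^2 - 9*r + 20) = (r - 5)*(r - 3)*(r + 4)^2*(r - 4)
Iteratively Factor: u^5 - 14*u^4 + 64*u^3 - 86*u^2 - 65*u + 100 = (u + 1)*(u^4 - 15*u^3 + 79*u^2 - 165*u + 100) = (u - 4)*(u + 1)*(u^3 - 11*u^2 + 35*u - 25) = (u - 5)*(u - 4)*(u + 1)*(u^2 - 6*u + 5) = (u - 5)*(u - 4)*(u - 1)*(u + 1)*(u - 5)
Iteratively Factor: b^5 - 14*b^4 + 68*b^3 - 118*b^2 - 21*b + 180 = (b + 1)*(b^4 - 15*b^3 + 83*b^2 - 201*b + 180) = (b - 5)*(b + 1)*(b^3 - 10*b^2 + 33*b - 36) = (b - 5)*(b - 3)*(b + 1)*(b^2 - 7*b + 12) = (b - 5)*(b - 3)^2*(b + 1)*(b - 4)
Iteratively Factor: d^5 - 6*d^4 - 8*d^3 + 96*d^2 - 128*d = (d - 2)*(d^4 - 4*d^3 - 16*d^2 + 64*d) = (d - 4)*(d - 2)*(d^3 - 16*d) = (d - 4)^2*(d - 2)*(d^2 + 4*d) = (d - 4)^2*(d - 2)*(d + 4)*(d)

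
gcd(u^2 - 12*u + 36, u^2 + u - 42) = u - 6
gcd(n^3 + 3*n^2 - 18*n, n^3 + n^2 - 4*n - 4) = 1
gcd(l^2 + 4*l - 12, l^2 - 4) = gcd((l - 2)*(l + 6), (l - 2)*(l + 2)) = l - 2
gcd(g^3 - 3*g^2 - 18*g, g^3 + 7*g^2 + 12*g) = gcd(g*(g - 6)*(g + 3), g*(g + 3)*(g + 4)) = g^2 + 3*g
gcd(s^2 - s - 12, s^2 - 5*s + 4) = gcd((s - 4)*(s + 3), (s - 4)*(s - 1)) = s - 4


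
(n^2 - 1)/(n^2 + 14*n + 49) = (n^2 - 1)/(n^2 + 14*n + 49)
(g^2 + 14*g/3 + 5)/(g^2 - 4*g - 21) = (g + 5/3)/(g - 7)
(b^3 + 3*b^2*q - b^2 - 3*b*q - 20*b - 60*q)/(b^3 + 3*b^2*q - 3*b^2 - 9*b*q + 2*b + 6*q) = (b^2 - b - 20)/(b^2 - 3*b + 2)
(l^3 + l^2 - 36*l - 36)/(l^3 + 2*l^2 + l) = (l^2 - 36)/(l*(l + 1))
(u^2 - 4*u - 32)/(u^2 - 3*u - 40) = (u + 4)/(u + 5)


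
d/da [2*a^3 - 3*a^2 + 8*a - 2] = 6*a^2 - 6*a + 8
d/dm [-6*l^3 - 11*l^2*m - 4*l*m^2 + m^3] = -11*l^2 - 8*l*m + 3*m^2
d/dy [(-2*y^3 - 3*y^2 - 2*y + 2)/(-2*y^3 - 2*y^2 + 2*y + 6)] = (-y^4 - 8*y^3 - 17*y^2 - 14*y - 8)/(2*(y^6 + 2*y^5 - y^4 - 8*y^3 - 5*y^2 + 6*y + 9))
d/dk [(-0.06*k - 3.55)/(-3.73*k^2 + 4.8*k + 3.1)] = (-0.2238*k^2 - 26.483*k + 16.854)/(13.9129*k^4 - 35.808*k^3 - 0.0860000000000021*k^2 + 29.76*k + 9.61)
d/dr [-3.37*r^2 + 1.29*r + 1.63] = 1.29 - 6.74*r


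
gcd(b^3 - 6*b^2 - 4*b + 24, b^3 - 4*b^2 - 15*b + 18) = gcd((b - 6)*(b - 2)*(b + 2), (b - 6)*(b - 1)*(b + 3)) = b - 6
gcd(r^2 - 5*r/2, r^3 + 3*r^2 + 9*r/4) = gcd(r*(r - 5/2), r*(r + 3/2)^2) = r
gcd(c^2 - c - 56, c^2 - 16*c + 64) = c - 8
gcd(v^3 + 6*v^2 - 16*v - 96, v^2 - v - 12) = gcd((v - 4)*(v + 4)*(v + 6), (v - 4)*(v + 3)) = v - 4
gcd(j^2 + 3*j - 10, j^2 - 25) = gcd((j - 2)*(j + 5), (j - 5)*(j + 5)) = j + 5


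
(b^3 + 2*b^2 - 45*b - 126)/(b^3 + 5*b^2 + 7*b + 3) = (b^2 - b - 42)/(b^2 + 2*b + 1)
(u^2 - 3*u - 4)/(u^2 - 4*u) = (u + 1)/u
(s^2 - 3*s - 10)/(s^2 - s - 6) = (s - 5)/(s - 3)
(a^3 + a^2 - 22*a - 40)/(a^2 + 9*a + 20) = (a^2 - 3*a - 10)/(a + 5)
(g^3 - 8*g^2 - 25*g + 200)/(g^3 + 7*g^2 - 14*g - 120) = (g^2 - 13*g + 40)/(g^2 + 2*g - 24)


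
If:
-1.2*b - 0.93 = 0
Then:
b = -0.78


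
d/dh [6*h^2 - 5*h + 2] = 12*h - 5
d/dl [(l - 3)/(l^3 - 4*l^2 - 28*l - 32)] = (-2*l^2 + 17*l - 58)/(l^5 - 10*l^4 - 20*l^3 + 200*l^2 + 640*l + 512)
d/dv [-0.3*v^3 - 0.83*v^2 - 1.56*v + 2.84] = -0.9*v^2 - 1.66*v - 1.56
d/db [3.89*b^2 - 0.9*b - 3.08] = 7.78*b - 0.9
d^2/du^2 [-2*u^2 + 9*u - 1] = -4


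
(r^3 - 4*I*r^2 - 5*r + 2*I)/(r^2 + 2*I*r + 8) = (r^2 - 2*I*r - 1)/(r + 4*I)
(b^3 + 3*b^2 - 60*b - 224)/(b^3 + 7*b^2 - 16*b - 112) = (b - 8)/(b - 4)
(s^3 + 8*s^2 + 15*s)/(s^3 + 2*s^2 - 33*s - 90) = s/(s - 6)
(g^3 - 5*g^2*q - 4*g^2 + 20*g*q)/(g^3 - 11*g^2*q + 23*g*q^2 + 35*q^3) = g*(4 - g)/(-g^2 + 6*g*q + 7*q^2)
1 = 1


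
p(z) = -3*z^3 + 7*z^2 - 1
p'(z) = -9*z^2 + 14*z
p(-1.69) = 33.47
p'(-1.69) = -49.36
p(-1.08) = 10.94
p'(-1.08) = -25.62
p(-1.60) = 29.21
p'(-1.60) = -45.44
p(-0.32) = -0.18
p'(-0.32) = -5.40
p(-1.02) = 9.47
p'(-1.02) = -23.64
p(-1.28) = 16.76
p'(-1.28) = -32.67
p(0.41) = -0.03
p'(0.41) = 4.23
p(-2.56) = 95.21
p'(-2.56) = -94.82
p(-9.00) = 2753.00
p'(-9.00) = -855.00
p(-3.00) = 143.00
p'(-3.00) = -123.00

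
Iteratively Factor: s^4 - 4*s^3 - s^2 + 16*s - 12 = (s - 2)*(s^3 - 2*s^2 - 5*s + 6) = (s - 2)*(s - 1)*(s^2 - s - 6) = (s - 3)*(s - 2)*(s - 1)*(s + 2)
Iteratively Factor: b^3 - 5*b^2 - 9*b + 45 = (b - 5)*(b^2 - 9) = (b - 5)*(b - 3)*(b + 3)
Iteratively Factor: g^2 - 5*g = (g)*(g - 5)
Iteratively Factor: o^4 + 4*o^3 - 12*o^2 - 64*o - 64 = (o - 4)*(o^3 + 8*o^2 + 20*o + 16) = (o - 4)*(o + 2)*(o^2 + 6*o + 8) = (o - 4)*(o + 2)^2*(o + 4)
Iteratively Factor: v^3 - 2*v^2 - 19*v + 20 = (v + 4)*(v^2 - 6*v + 5) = (v - 1)*(v + 4)*(v - 5)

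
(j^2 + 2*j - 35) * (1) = j^2 + 2*j - 35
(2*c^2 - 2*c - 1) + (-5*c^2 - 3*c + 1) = -3*c^2 - 5*c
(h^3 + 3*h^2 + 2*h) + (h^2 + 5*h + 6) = h^3 + 4*h^2 + 7*h + 6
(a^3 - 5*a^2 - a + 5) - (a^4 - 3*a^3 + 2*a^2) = -a^4 + 4*a^3 - 7*a^2 - a + 5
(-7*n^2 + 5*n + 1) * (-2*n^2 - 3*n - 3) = 14*n^4 + 11*n^3 + 4*n^2 - 18*n - 3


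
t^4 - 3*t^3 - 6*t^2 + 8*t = t*(t - 4)*(t - 1)*(t + 2)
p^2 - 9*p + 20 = (p - 5)*(p - 4)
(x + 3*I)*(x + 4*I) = x^2 + 7*I*x - 12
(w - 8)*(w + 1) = w^2 - 7*w - 8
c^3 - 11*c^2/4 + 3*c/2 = c*(c - 2)*(c - 3/4)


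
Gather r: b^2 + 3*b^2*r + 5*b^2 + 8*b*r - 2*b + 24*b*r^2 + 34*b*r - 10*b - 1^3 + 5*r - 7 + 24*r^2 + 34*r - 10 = 6*b^2 - 12*b + r^2*(24*b + 24) + r*(3*b^2 + 42*b + 39) - 18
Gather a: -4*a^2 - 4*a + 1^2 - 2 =-4*a^2 - 4*a - 1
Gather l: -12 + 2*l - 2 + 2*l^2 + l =2*l^2 + 3*l - 14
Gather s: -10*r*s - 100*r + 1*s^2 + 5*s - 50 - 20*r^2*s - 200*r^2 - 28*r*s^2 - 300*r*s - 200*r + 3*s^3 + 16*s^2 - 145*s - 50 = -200*r^2 - 300*r + 3*s^3 + s^2*(17 - 28*r) + s*(-20*r^2 - 310*r - 140) - 100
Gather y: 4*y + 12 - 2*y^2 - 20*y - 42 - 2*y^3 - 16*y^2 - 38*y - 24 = -2*y^3 - 18*y^2 - 54*y - 54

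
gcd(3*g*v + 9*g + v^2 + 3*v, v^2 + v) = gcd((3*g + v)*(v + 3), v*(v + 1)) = 1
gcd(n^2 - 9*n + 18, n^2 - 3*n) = n - 3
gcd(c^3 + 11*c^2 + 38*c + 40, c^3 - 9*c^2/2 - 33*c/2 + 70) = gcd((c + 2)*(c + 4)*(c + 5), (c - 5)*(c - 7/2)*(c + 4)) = c + 4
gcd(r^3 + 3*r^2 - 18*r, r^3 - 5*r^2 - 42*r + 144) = r^2 + 3*r - 18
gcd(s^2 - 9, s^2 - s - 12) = s + 3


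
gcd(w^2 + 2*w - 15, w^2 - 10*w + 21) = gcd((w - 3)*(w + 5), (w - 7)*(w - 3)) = w - 3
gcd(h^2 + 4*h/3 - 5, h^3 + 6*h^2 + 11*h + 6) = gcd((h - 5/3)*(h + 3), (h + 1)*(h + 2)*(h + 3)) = h + 3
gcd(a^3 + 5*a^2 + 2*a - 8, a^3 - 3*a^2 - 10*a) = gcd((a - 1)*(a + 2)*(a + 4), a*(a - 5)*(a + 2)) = a + 2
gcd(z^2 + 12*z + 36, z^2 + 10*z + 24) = z + 6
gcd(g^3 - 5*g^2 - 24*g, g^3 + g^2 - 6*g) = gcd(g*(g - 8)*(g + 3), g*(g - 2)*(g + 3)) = g^2 + 3*g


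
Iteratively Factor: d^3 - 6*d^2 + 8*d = (d - 2)*(d^2 - 4*d) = d*(d - 2)*(d - 4)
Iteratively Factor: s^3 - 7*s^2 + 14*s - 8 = (s - 4)*(s^2 - 3*s + 2) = (s - 4)*(s - 1)*(s - 2)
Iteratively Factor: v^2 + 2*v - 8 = (v + 4)*(v - 2)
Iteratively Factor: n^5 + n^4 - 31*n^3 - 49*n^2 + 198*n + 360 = (n + 2)*(n^4 - n^3 - 29*n^2 + 9*n + 180) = (n + 2)*(n + 3)*(n^3 - 4*n^2 - 17*n + 60) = (n - 3)*(n + 2)*(n + 3)*(n^2 - n - 20) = (n - 5)*(n - 3)*(n + 2)*(n + 3)*(n + 4)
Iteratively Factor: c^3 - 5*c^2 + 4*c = (c - 4)*(c^2 - c) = c*(c - 4)*(c - 1)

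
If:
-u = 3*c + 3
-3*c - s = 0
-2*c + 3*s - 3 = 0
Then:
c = -3/11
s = 9/11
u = -24/11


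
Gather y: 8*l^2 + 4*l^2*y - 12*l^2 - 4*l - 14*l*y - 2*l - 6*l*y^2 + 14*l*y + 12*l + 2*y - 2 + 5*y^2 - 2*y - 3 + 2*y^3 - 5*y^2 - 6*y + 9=-4*l^2 - 6*l*y^2 + 6*l + 2*y^3 + y*(4*l^2 - 6) + 4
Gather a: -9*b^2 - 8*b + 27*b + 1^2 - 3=-9*b^2 + 19*b - 2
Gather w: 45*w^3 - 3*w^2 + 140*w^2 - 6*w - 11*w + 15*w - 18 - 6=45*w^3 + 137*w^2 - 2*w - 24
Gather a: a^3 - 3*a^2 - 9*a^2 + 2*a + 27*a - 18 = a^3 - 12*a^2 + 29*a - 18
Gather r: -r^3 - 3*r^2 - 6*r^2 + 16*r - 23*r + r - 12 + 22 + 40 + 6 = -r^3 - 9*r^2 - 6*r + 56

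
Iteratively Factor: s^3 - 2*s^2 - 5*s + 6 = (s - 3)*(s^2 + s - 2) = (s - 3)*(s - 1)*(s + 2)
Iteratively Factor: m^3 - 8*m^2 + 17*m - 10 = (m - 2)*(m^2 - 6*m + 5) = (m - 5)*(m - 2)*(m - 1)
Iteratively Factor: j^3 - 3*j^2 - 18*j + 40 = (j - 2)*(j^2 - j - 20) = (j - 2)*(j + 4)*(j - 5)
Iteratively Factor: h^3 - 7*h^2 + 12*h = (h)*(h^2 - 7*h + 12) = h*(h - 3)*(h - 4)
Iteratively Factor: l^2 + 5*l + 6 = (l + 3)*(l + 2)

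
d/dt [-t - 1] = -1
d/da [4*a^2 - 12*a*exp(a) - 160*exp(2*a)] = -12*a*exp(a) + 8*a - 320*exp(2*a) - 12*exp(a)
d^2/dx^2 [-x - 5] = 0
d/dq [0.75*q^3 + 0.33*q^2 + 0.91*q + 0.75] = 2.25*q^2 + 0.66*q + 0.91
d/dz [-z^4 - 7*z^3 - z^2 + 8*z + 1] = -4*z^3 - 21*z^2 - 2*z + 8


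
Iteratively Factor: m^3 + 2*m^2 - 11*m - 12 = (m + 1)*(m^2 + m - 12) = (m + 1)*(m + 4)*(m - 3)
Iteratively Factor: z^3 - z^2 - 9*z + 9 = (z + 3)*(z^2 - 4*z + 3) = (z - 3)*(z + 3)*(z - 1)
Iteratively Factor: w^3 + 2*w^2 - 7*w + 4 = (w - 1)*(w^2 + 3*w - 4) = (w - 1)^2*(w + 4)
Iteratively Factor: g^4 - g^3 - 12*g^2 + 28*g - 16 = (g + 4)*(g^3 - 5*g^2 + 8*g - 4) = (g - 2)*(g + 4)*(g^2 - 3*g + 2) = (g - 2)^2*(g + 4)*(g - 1)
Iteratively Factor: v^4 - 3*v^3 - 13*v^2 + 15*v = (v)*(v^3 - 3*v^2 - 13*v + 15) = v*(v - 5)*(v^2 + 2*v - 3) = v*(v - 5)*(v - 1)*(v + 3)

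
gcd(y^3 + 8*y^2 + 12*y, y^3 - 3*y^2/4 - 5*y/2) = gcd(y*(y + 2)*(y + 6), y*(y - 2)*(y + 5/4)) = y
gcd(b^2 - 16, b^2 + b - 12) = b + 4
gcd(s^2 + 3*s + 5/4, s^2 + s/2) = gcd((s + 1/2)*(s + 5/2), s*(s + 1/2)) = s + 1/2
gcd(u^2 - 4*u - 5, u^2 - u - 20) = u - 5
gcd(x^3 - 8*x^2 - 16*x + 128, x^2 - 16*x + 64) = x - 8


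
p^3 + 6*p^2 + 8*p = p*(p + 2)*(p + 4)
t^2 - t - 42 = (t - 7)*(t + 6)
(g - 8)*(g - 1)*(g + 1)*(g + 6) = g^4 - 2*g^3 - 49*g^2 + 2*g + 48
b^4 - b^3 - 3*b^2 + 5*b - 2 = (b - 1)^3*(b + 2)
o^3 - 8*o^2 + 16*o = o*(o - 4)^2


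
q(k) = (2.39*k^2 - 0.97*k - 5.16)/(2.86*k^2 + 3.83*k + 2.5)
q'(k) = (-5.72*k - 3.83)*(2.39*k^2 - 0.97*k - 5.16)/(2.86*k^2 + 3.83*k + 2.5)^2 + (4.78*k - 0.97)/(2.86*k^2 + 3.83*k + 2.5) = (11.9279*k^2 + 41.4652*k + 17.3378)/(8.1796*k^4 + 21.9076*k^3 + 28.9689*k^2 + 19.15*k + 6.25)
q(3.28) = 0.38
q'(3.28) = 0.13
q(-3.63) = 1.14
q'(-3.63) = 0.03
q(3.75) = 0.43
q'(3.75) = 0.10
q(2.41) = 0.23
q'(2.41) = 0.23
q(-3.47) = 1.14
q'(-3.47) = 0.03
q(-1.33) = 0.15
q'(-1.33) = -2.75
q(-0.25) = -2.77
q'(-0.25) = 2.60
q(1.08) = -0.34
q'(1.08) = 0.76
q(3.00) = 0.34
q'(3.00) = 0.16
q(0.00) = -2.06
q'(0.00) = 2.77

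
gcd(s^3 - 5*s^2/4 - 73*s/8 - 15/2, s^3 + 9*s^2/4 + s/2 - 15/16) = s^2 + 11*s/4 + 15/8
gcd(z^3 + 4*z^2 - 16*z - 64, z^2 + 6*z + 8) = z + 4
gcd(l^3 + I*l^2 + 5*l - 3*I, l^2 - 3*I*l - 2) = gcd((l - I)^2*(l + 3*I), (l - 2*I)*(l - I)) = l - I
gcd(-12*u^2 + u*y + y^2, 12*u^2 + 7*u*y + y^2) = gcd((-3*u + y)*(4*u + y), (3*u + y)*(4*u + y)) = 4*u + y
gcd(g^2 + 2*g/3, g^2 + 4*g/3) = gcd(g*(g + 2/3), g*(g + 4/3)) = g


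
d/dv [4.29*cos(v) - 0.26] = -4.29*sin(v)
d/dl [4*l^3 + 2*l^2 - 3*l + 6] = 12*l^2 + 4*l - 3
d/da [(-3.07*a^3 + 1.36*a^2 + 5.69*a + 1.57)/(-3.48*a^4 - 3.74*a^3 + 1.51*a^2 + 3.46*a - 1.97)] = (-10.6836*a^6 + 9.4656*a^5 + 59.8543*a^4 + 43.1712*a^3 + 31.8728*a^2 - 10.0998*a - 16.6415)/(12.1104*a^8 + 26.0304*a^7 + 3.478*a^6 - 35.3764*a^5 - 9.8895*a^4 + 25.1848*a^3 + 6.0222*a^2 - 13.6324*a + 3.8809)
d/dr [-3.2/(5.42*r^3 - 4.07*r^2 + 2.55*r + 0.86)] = (52.032*r^2 - 26.048*r + 8.16)/(5.42*r^3 - 4.07*r^2 + 2.55*r + 0.86)^2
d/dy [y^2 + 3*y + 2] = 2*y + 3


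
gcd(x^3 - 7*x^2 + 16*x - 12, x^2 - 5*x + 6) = x^2 - 5*x + 6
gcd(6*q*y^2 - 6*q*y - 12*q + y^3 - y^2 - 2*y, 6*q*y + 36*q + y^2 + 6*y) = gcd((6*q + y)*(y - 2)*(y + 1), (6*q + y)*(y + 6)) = 6*q + y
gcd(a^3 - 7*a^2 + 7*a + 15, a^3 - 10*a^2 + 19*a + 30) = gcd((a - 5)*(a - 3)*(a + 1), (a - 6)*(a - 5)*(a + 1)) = a^2 - 4*a - 5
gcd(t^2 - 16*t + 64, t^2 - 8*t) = t - 8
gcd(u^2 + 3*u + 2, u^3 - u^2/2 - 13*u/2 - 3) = u + 2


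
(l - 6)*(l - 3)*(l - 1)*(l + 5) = l^4 - 5*l^3 - 23*l^2 + 117*l - 90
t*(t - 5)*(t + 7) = t^3 + 2*t^2 - 35*t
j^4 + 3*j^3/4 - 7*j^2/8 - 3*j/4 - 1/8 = (j - 1)*(j + 1/4)*(j + 1/2)*(j + 1)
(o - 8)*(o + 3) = o^2 - 5*o - 24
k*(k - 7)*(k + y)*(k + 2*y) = k^4 + 3*k^3*y - 7*k^3 + 2*k^2*y^2 - 21*k^2*y - 14*k*y^2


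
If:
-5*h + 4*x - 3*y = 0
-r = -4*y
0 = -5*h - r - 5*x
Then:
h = -31*y/45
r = 4*y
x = -y/9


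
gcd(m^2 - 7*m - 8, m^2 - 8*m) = m - 8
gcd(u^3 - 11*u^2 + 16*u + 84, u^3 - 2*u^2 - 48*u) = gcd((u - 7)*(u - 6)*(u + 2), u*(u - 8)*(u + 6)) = 1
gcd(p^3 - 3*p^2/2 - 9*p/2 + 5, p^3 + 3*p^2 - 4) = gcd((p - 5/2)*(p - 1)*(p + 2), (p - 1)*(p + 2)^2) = p^2 + p - 2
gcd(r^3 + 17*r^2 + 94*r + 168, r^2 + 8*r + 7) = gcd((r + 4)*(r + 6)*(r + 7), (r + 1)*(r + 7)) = r + 7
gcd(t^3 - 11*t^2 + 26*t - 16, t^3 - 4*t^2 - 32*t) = t - 8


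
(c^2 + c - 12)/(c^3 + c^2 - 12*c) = 1/c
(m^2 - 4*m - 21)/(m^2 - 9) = (m - 7)/(m - 3)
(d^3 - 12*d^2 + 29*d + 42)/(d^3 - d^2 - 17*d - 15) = (d^2 - 13*d + 42)/(d^2 - 2*d - 15)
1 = 1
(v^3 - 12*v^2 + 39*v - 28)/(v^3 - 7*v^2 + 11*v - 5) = (v^2 - 11*v + 28)/(v^2 - 6*v + 5)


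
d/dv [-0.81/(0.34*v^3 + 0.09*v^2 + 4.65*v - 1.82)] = (0.8262*v^2 + 0.1458*v + 3.7665)/(0.34*v^3 + 0.09*v^2 + 4.65*v - 1.82)^2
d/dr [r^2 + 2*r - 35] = 2*r + 2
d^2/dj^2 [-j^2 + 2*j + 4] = -2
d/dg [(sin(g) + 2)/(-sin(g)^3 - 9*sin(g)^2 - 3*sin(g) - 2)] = (2*sin(g)^3 + 15*sin(g)^2 + 36*sin(g) + 4)*cos(g)/(sin(g)^3 + 9*sin(g)^2 + 3*sin(g) + 2)^2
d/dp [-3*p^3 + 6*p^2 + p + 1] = -9*p^2 + 12*p + 1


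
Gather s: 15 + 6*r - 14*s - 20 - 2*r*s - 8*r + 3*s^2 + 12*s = -2*r + 3*s^2 + s*(-2*r - 2) - 5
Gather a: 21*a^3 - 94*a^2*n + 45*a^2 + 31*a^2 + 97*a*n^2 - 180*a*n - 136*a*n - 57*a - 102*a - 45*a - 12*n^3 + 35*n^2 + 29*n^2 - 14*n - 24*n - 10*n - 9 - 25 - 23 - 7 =21*a^3 + a^2*(76 - 94*n) + a*(97*n^2 - 316*n - 204) - 12*n^3 + 64*n^2 - 48*n - 64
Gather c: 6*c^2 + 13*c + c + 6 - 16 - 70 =6*c^2 + 14*c - 80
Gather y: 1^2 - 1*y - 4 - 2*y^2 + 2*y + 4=-2*y^2 + y + 1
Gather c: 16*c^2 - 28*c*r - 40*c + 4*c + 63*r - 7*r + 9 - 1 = 16*c^2 + c*(-28*r - 36) + 56*r + 8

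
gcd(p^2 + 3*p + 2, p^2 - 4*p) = 1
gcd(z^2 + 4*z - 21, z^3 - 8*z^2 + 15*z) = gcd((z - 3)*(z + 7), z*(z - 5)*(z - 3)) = z - 3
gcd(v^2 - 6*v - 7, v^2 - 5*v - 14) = v - 7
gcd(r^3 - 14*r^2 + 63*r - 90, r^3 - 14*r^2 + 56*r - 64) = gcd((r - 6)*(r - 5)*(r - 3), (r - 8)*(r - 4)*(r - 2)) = 1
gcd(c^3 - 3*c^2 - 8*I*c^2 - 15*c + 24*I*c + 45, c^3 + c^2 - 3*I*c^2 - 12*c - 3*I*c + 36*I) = c^2 + c*(-3 - 3*I) + 9*I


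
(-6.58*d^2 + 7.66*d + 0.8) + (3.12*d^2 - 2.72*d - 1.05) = -3.46*d^2 + 4.94*d - 0.25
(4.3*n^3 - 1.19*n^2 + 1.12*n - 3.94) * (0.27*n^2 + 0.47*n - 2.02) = 1.161*n^5 + 1.6997*n^4 - 8.9429*n^3 + 1.8664*n^2 - 4.1142*n + 7.9588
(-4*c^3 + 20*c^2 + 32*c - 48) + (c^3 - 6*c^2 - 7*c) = -3*c^3 + 14*c^2 + 25*c - 48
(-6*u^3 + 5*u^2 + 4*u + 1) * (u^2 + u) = -6*u^5 - u^4 + 9*u^3 + 5*u^2 + u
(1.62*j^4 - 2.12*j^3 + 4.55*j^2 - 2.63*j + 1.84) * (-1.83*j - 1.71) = -2.9646*j^5 + 1.1094*j^4 - 4.7013*j^3 - 2.9676*j^2 + 1.1301*j - 3.1464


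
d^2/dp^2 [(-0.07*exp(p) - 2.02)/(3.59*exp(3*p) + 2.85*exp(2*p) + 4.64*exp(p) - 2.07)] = (-3.608668*exp(6*p) - 236.454273*exp(5*p) - 223.248377*exp(4*p) - 138.763307*exp(3*p) - 217.716264*exp(2*p) - 91.830088*exp(p) - 19.701639)*exp(p)/(46.268279*exp(9*p) + 110.193255*exp(8*p) + 266.881677*exp(7*p) + 227.958984*exp(6*p) + 217.863762*exp(5*p) - 73.250037*exp(4*p) - 18.196363*exp(3*p) - 97.062921*exp(2*p) + 59.645808*exp(p) - 8.869743)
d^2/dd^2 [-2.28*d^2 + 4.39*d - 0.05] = -4.56000000000000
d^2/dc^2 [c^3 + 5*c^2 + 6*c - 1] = 6*c + 10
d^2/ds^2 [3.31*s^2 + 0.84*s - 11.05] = 6.62000000000000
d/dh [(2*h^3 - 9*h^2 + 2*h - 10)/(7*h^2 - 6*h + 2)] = 2*(7*h^4 - 12*h^3 + 26*h^2 + 52*h - 28)/(49*h^4 - 84*h^3 + 64*h^2 - 24*h + 4)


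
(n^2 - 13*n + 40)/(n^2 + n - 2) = (n^2 - 13*n + 40)/(n^2 + n - 2)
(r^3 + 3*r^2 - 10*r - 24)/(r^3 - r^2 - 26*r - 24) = (r^2 - r - 6)/(r^2 - 5*r - 6)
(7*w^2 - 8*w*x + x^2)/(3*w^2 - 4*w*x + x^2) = (-7*w + x)/(-3*w + x)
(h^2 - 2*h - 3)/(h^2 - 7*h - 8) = (h - 3)/(h - 8)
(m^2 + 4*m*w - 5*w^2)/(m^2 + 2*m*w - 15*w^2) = (-m + w)/(-m + 3*w)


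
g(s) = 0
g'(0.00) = 0.00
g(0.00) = 0.00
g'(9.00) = 0.00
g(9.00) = 0.00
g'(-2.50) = 0.00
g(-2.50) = 0.00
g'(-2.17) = 0.00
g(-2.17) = 0.00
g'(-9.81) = 0.00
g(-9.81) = 0.00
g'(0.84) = 0.00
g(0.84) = 0.00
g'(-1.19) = 0.00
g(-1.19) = 0.00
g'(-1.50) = 0.00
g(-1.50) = 0.00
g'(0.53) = 0.00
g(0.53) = 0.00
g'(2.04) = 0.00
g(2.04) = 0.00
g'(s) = 0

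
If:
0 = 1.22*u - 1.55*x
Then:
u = 1.27049180327869*x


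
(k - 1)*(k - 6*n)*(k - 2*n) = k^3 - 8*k^2*n - k^2 + 12*k*n^2 + 8*k*n - 12*n^2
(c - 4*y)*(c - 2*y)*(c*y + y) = c^3*y - 6*c^2*y^2 + c^2*y + 8*c*y^3 - 6*c*y^2 + 8*y^3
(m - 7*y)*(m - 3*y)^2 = m^3 - 13*m^2*y + 51*m*y^2 - 63*y^3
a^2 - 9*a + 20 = (a - 5)*(a - 4)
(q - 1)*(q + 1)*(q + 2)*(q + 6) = q^4 + 8*q^3 + 11*q^2 - 8*q - 12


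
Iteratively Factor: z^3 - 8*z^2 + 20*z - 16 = (z - 2)*(z^2 - 6*z + 8) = (z - 2)^2*(z - 4)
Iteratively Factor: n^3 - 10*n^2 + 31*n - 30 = (n - 2)*(n^2 - 8*n + 15) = (n - 5)*(n - 2)*(n - 3)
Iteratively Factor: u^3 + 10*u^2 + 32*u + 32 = (u + 4)*(u^2 + 6*u + 8) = (u + 4)^2*(u + 2)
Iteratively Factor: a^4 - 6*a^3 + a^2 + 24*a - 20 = (a + 2)*(a^3 - 8*a^2 + 17*a - 10) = (a - 5)*(a + 2)*(a^2 - 3*a + 2) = (a - 5)*(a - 2)*(a + 2)*(a - 1)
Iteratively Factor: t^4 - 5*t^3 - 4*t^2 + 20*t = (t - 2)*(t^3 - 3*t^2 - 10*t) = t*(t - 2)*(t^2 - 3*t - 10) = t*(t - 2)*(t + 2)*(t - 5)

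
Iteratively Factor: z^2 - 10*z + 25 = (z - 5)*(z - 5)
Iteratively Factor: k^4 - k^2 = (k + 1)*(k^3 - k^2) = k*(k + 1)*(k^2 - k) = k^2*(k + 1)*(k - 1)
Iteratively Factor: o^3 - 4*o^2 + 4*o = (o - 2)*(o^2 - 2*o) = o*(o - 2)*(o - 2)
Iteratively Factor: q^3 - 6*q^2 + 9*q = (q - 3)*(q^2 - 3*q) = (q - 3)^2*(q)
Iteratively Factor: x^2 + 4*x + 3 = (x + 1)*(x + 3)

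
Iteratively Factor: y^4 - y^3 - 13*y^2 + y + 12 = (y + 3)*(y^3 - 4*y^2 - y + 4) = (y + 1)*(y + 3)*(y^2 - 5*y + 4) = (y - 1)*(y + 1)*(y + 3)*(y - 4)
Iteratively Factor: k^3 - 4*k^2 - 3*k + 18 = (k + 2)*(k^2 - 6*k + 9) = (k - 3)*(k + 2)*(k - 3)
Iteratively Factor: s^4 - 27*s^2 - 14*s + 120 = (s - 5)*(s^3 + 5*s^2 - 2*s - 24) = (s - 5)*(s + 3)*(s^2 + 2*s - 8) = (s - 5)*(s - 2)*(s + 3)*(s + 4)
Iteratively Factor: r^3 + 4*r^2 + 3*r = (r)*(r^2 + 4*r + 3) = r*(r + 1)*(r + 3)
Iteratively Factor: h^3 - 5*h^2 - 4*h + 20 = (h - 5)*(h^2 - 4) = (h - 5)*(h - 2)*(h + 2)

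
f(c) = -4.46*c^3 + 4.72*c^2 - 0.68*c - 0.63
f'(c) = -13.38*c^2 + 9.44*c - 0.68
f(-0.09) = -0.53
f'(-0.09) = -1.64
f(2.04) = -20.24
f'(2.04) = -37.10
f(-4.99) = 674.45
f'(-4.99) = -380.95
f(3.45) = -129.94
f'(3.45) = -127.37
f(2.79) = -62.65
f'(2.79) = -78.49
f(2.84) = -66.65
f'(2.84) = -81.79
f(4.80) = -388.39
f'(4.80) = -263.64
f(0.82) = -0.47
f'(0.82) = -1.94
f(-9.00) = 3639.15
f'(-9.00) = -1169.42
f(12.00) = -7035.99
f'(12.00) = -1814.12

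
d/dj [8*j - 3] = 8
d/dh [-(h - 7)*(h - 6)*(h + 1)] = -3*h^2 + 24*h - 29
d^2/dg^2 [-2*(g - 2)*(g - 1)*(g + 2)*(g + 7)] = -24*g^2 - 72*g + 44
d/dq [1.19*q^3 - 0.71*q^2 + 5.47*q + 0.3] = 3.57*q^2 - 1.42*q + 5.47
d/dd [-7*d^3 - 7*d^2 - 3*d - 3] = -21*d^2 - 14*d - 3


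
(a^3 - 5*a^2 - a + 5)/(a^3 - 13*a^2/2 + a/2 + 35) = 2*(a^2 - 1)/(2*a^2 - 3*a - 14)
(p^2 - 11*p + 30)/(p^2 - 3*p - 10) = (p - 6)/(p + 2)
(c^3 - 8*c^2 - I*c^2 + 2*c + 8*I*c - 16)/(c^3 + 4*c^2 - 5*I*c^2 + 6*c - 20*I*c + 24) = (c^2 + c*(-8 - 2*I) + 16*I)/(c^2 + c*(4 - 6*I) - 24*I)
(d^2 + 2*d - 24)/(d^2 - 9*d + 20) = (d + 6)/(d - 5)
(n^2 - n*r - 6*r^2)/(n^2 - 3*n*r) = (n + 2*r)/n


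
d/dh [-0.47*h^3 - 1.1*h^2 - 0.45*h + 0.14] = -1.41*h^2 - 2.2*h - 0.45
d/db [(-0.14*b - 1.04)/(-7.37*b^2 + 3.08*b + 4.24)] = (-1.0318*b^2 - 15.3296*b + 2.6096)/(54.3169*b^4 - 45.3992*b^3 - 53.0112*b^2 + 26.1184*b + 17.9776)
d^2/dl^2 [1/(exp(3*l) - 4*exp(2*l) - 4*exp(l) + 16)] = ((-9*exp(2*l) + 16*exp(l) + 4)*(exp(3*l) - 4*exp(2*l) - 4*exp(l) + 16) + 2*(-3*exp(2*l) + 8*exp(l) + 4)^2*exp(l))*exp(l)/(exp(3*l) - 4*exp(2*l) - 4*exp(l) + 16)^3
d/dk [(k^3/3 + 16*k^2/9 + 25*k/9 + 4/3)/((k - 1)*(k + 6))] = (3*k^4 + 30*k^3 + k^2 - 216*k - 210)/(9*(k^4 + 10*k^3 + 13*k^2 - 60*k + 36))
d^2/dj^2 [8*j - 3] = 0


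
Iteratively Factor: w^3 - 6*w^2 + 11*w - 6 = (w - 2)*(w^2 - 4*w + 3) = (w - 2)*(w - 1)*(w - 3)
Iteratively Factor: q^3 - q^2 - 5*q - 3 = (q + 1)*(q^2 - 2*q - 3) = (q + 1)^2*(q - 3)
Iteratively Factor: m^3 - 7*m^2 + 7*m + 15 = (m - 3)*(m^2 - 4*m - 5) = (m - 3)*(m + 1)*(m - 5)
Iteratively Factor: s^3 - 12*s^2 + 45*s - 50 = (s - 5)*(s^2 - 7*s + 10) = (s - 5)*(s - 2)*(s - 5)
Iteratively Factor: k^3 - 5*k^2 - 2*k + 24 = (k - 3)*(k^2 - 2*k - 8) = (k - 4)*(k - 3)*(k + 2)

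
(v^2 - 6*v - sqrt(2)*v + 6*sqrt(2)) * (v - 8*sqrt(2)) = v^3 - 9*sqrt(2)*v^2 - 6*v^2 + 16*v + 54*sqrt(2)*v - 96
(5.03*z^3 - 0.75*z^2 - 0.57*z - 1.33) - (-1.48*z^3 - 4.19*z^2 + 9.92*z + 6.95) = 6.51*z^3 + 3.44*z^2 - 10.49*z - 8.28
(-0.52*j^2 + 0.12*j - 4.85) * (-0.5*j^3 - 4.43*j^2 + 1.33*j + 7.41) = 0.26*j^5 + 2.2436*j^4 + 1.2018*j^3 + 17.7919*j^2 - 5.5613*j - 35.9385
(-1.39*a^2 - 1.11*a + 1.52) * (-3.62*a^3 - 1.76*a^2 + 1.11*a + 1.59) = 5.0318*a^5 + 6.4646*a^4 - 5.0917*a^3 - 6.1174*a^2 - 0.0776999999999999*a + 2.4168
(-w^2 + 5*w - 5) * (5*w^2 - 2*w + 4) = -5*w^4 + 27*w^3 - 39*w^2 + 30*w - 20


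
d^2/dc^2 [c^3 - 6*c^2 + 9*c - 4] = 6*c - 12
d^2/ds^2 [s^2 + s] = 2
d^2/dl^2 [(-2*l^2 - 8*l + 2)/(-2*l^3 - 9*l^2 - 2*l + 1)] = 16/(8*l^3 + 12*l^2 + 6*l + 1)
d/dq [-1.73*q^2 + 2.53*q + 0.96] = 2.53 - 3.46*q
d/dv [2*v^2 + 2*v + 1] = 4*v + 2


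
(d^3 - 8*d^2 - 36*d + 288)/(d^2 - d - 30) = (d^2 - 2*d - 48)/(d + 5)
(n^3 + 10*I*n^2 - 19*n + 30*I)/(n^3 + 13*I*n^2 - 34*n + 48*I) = (n + 5*I)/(n + 8*I)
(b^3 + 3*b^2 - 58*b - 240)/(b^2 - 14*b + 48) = (b^2 + 11*b + 30)/(b - 6)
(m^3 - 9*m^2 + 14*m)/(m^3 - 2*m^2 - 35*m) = (m - 2)/(m + 5)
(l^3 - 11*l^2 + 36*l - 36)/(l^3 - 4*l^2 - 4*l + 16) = (l^2 - 9*l + 18)/(l^2 - 2*l - 8)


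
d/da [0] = 0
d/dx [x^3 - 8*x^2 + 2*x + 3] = 3*x^2 - 16*x + 2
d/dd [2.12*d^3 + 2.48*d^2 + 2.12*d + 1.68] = 6.36*d^2 + 4.96*d + 2.12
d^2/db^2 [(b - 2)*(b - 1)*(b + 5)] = 6*b + 4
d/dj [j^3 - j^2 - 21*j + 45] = 3*j^2 - 2*j - 21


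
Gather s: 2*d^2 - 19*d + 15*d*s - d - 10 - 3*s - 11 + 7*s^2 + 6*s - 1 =2*d^2 - 20*d + 7*s^2 + s*(15*d + 3) - 22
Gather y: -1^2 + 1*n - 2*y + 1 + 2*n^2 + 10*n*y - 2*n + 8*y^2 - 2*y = 2*n^2 - n + 8*y^2 + y*(10*n - 4)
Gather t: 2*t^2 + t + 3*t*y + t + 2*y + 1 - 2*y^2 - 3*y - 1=2*t^2 + t*(3*y + 2) - 2*y^2 - y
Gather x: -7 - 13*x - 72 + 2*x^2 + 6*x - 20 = 2*x^2 - 7*x - 99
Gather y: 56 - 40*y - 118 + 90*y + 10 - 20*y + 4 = 30*y - 48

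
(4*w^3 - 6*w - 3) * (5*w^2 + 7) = 20*w^5 - 2*w^3 - 15*w^2 - 42*w - 21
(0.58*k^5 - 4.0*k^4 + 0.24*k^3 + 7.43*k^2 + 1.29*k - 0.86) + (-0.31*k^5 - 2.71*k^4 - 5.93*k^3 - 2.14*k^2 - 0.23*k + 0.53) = 0.27*k^5 - 6.71*k^4 - 5.69*k^3 + 5.29*k^2 + 1.06*k - 0.33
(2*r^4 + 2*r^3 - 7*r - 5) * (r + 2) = 2*r^5 + 6*r^4 + 4*r^3 - 7*r^2 - 19*r - 10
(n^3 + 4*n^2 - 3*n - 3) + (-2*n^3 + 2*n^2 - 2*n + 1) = -n^3 + 6*n^2 - 5*n - 2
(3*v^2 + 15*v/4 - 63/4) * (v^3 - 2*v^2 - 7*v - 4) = 3*v^5 - 9*v^4/4 - 177*v^3/4 - 27*v^2/4 + 381*v/4 + 63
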